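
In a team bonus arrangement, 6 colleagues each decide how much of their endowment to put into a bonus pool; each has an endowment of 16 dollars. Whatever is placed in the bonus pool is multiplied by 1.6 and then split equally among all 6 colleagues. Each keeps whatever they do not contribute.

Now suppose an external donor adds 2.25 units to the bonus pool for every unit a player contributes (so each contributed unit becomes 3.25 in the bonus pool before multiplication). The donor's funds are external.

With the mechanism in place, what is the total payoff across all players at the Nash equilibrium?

Even with the mechanism, each unit contributed returns only 1.6 × 3.25 / 6 = 0.8667 per unit of net cost, so contributing nothing is still dominant.
At the Nash equilibrium no one contributes; group total payoff = 6 × 16 = 96.

96.00 dollars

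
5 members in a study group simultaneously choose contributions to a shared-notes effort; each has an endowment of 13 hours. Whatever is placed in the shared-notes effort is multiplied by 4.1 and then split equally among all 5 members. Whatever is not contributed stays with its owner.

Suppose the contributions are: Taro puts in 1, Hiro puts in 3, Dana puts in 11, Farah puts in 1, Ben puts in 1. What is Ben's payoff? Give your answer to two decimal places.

Total contributed: 1 + 3 + 11 + 1 + 1 = 17.
Each receives 4.1 × 17 / 5 = 13.94 from the shared-notes effort.
Ben keeps 13 − 1 = 12, so Ben's payoff is 12 + 13.94 = 25.94.

25.94 hours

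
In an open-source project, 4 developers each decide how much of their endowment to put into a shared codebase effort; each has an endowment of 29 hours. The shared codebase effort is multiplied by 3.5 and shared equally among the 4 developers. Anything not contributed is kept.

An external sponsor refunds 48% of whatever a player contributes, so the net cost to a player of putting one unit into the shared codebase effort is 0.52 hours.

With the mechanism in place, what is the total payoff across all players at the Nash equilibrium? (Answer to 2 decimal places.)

With the mechanism, a contributed unit returns (3.5/4) / 0.52 = 1.6827 per unit of net cost to the contributor — now above 1 — so contributing fully is weakly dominant for every player.
At the Nash equilibrium everyone contributes 29. Group total payoff = 4 × (29 × 0.48 + 3.5 × 29) = 461.68.

461.68 hours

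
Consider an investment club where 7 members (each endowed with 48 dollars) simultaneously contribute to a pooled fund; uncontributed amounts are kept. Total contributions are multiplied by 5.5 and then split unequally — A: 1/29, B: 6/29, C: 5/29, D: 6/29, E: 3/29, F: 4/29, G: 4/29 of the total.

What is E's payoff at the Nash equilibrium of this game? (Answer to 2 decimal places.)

Each unit j contributes comes back to j as 5.5 × (j's share), so j prefers to contribute only if that share exceeds 1/5.5 = 0.1818; otherwise keeping the unit dominates.
B and D are above the threshold, contributing 48 each; the remaining 5 contribute 0. Total contributed: 96.
E keeps 48 and receives 5.5 × 96 × 3/29 = 54.62 from the pooled fund, for a payoff of 102.62.

102.62 dollars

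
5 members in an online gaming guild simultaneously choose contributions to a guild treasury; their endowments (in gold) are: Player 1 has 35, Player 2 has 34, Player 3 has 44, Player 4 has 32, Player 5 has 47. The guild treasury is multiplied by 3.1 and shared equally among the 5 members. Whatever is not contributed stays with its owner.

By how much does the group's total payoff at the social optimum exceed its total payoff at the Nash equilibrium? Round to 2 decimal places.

403.20 gold

The private return per contributed unit is 3.1/5 = 0.6200 < 1 for every player regardless of endowment, so the Nash equilibrium is zero contribution and the group total is Σ E_j = 35 + 34 + 44 + 32 + 47 = 192.
Each contributed unit returns 3.100 to the group, so the social optimum is full contribution by everyone: group total = 3.100 × 192 = 595.20.
Efficiency loss = (3.100 − 1) × 192 = 403.20.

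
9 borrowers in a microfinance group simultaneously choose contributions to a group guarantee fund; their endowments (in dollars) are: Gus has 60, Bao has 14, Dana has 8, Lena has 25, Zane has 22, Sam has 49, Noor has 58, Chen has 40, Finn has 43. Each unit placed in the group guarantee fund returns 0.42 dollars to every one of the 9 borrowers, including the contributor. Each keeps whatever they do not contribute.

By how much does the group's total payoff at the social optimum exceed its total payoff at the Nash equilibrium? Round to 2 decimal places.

The private return per contributed unit is 0.42 < 1 for everyone, so the Nash equilibrium is zero contribution and the group total is Σ E_j = 60 + 14 + 8 + 25 + 22 + 49 + 58 + 40 + 43 = 319.
Each contributed unit returns 3.780 to the group, so the social optimum is full contribution by everyone: group total = 3.780 × 319 = 1205.82.
Efficiency loss = (3.780 − 1) × 319 = 886.82.

886.82 dollars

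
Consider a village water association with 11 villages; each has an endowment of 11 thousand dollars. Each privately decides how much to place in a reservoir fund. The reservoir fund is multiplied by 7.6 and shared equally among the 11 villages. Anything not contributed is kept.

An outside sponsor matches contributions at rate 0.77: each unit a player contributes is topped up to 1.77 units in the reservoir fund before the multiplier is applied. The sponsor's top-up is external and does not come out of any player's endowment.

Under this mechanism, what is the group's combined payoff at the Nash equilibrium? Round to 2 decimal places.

1627.69 thousand dollars

With the mechanism, a contributed unit returns 7.6 × 1.77 / 11 = 1.2229 per unit of net cost to the contributor — now above 1 — so contributing fully is weakly dominant for every player.
At the Nash equilibrium everyone contributes 11. Group total payoff = 7.6 × 1.77 × 121 = 1627.69.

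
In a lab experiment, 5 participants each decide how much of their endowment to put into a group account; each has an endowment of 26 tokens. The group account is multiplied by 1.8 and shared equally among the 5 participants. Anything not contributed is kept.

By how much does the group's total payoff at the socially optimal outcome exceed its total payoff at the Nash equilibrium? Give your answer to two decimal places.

104.00 tokens

Each contributed unit returns 1.8/5 = 0.3600 to its contributor — below 1 — so contributing 0 is dominant for every player. At the Nash equilibrium everyone keeps their 26, and the group total is 5 × 26 = 130.
Each contributed unit returns 1.800 to the group as a whole (0.3600 to each of 5 players), which exceeds 1, so the social optimum is full contribution: group total = 1.800 × 130 = 234.00.
Efficiency loss = 234.00 − 130 = 104.00.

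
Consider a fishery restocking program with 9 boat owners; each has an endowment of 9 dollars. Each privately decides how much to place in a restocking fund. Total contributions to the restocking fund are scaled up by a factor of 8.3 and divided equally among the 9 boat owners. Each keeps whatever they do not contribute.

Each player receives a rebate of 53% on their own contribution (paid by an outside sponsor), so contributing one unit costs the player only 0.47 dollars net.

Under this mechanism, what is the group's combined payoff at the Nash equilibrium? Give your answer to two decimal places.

Under the mechanism each unit contributed yields (8.3/9) / 0.47 = 1.9622 back to its contributor per unit of net cost, which exceeds 1, making full contribution the dominant choice for everyone.
At the Nash equilibrium everyone contributes 9. Group total payoff = 9 × (9 × 0.53 + 8.3 × 9) = 715.23.

715.23 dollars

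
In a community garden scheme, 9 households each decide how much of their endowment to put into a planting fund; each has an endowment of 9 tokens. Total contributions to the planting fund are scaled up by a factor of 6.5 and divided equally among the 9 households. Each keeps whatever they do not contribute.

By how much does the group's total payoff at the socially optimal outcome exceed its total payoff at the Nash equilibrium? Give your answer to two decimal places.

445.50 tokens

Each contributed unit returns 6.5/9 = 0.7222 to its contributor — below 1 — so contributing 0 is dominant for every player. At the Nash equilibrium everyone keeps their 9, and the group total is 9 × 9 = 81.
Each contributed unit returns 6.500 to the group as a whole (0.7222 to each of 9 players), which exceeds 1, so the social optimum is full contribution: group total = 6.500 × 81 = 526.50.
Efficiency loss = 526.50 − 81 = 445.50.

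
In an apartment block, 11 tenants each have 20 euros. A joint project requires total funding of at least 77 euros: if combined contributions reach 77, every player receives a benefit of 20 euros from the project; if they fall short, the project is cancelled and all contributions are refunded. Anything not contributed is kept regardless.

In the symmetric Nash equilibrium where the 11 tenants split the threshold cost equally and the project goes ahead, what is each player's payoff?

33 euros

Equal share of the threshold: 77/11 = 7.
At this profile no one gains by cutting their contribution: any cut drops the total below 77, the project is cancelled, contributions are refunded, and the deviator ends with 20, which is less than 20 − 7 + 20 = 33. Contributing more than 7 just wastes the excess. So contributing exactly 7 is a best response.
Each player's payoff: 20 − 7 + 20 = 33.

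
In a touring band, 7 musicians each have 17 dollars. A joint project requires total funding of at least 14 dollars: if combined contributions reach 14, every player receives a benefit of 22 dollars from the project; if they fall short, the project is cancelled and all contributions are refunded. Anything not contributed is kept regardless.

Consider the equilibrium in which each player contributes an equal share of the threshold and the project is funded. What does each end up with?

Equal share of the threshold: 14/7 = 2.
At this profile no one gains by cutting their contribution: any cut drops the total below 14, the project is cancelled, contributions are refunded, and the deviator ends with 17, which is less than 17 − 2 + 22 = 37. Contributing more than 2 just wastes the excess. So contributing exactly 2 is a best response.
Each player's payoff: 17 − 2 + 22 = 37.

37 dollars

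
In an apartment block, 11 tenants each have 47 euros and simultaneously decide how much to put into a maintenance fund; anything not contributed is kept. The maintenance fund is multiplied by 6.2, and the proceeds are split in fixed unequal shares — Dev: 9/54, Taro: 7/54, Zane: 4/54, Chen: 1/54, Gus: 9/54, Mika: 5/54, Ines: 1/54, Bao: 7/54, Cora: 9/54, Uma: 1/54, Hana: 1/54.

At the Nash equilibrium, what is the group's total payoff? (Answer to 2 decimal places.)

Each unit j contributes comes back to j as 6.2 × (j's share), so j prefers to contribute only if that share exceeds 1/6.2 = 0.1613; otherwise keeping the unit dominates.
Dev, Gus and Cora are above the threshold, contributing 47 each; the remaining 8 contribute 0. Total contributed: 141.
The maintenance fund pays out 6.2 × 141 = 874.20 in total (split across the unequal shares, but the aggregate is all that matters for the group sum).
The 8 free-riders keep 47 each, adding 376. Group total = 376 + 874.20 = 1250.20.

1250.20 euros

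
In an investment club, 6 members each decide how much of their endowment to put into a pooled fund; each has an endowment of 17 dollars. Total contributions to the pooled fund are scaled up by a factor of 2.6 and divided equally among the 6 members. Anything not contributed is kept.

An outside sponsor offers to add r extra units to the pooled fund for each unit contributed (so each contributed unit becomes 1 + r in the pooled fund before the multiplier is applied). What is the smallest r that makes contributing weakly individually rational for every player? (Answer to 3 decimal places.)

With matching at rate r, one contributed unit becomes (1 + r) in the pooled fund and returns 2.6 × (1 + r) / 6 to the contributor.
Setting this equal to 1: 1 + r = 6/2.6 = 2.3077.
So the minimum matching rate is r = 2.3077 − 1 = 1.308.

1.308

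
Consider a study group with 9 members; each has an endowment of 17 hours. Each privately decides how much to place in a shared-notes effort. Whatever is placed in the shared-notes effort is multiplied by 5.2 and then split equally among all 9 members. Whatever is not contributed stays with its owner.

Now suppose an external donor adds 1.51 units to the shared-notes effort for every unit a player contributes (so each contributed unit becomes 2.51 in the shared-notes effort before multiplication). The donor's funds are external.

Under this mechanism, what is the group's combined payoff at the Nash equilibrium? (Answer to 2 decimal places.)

The effective private return per unit is now 5.2 × 2.51 / 9 = 1.4502 > 1, so every player's dominant strategy flips to full contribution.
So the Nash equilibrium is full contribution by all 9; the group earns 5.2 × 2.51 × 153 = 1996.96.

1996.96 hours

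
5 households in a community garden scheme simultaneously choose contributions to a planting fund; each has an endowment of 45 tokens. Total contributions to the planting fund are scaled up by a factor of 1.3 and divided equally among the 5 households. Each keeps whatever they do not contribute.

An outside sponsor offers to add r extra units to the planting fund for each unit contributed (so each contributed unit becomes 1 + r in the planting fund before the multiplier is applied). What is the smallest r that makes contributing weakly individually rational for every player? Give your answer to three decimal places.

2.846

With matching at rate r, one contributed unit becomes (1 + r) in the planting fund and returns 1.3 × (1 + r) / 5 to the contributor.
Setting this equal to 1: 1 + r = 5/1.3 = 3.8462.
So the minimum matching rate is r = 3.8462 − 1 = 2.846.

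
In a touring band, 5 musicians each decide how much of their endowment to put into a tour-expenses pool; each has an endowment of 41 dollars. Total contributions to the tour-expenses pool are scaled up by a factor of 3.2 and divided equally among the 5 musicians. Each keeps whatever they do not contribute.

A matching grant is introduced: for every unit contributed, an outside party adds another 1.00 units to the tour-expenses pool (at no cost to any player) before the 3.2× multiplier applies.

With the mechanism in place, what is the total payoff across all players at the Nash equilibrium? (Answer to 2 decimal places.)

1312.00 dollars

Under the mechanism each unit contributed yields 3.2 × 2.00 / 5 = 1.2800 back to its contributor per unit of net cost, which exceeds 1, making full contribution the dominant choice for everyone.
So the Nash equilibrium is full contribution by all 5; the group earns 3.2 × 2.00 × 205 = 1312.00.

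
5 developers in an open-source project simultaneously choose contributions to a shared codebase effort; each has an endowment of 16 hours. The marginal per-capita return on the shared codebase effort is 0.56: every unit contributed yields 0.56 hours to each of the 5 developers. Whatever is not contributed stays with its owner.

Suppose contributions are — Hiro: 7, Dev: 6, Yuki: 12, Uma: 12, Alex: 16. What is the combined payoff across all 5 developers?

175.40 hours

Total contributed: 7 + 6 + 12 + 12 + 16 = 53; total kept: 5 × 16 − 53 = 27.
The shared codebase effort pays out 0.56 × 5 × 53 = 148.40 in aggregate.
Group total = 27 + 148.40 = 175.40.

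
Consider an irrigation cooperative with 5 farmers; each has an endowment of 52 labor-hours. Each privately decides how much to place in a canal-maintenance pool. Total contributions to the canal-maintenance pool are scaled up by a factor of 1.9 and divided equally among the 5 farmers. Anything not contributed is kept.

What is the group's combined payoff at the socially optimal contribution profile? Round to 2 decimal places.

Each contributed unit returns 1.900 to the group as a whole (0.3800 to each of 5 players), which exceeds 1, so the social optimum is full contribution: group total = 1.900 × 260 = 494.00.

494.00 labor-hours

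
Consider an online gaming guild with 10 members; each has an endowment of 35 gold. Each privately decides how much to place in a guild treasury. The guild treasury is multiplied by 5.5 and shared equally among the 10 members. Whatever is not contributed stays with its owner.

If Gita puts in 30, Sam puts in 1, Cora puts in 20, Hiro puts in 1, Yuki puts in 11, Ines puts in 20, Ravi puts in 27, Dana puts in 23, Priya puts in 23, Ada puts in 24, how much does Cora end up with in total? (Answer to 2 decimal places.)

Total contributed: 30 + 1 + 20 + 1 + 11 + 20 + 27 + 23 + 23 + 24 = 180.
Each receives 5.5 × 180 / 10 = 99.00 from the guild treasury.
Cora keeps 35 − 20 = 15, so Cora's payoff is 15 + 99.00 = 114.00.

114.00 gold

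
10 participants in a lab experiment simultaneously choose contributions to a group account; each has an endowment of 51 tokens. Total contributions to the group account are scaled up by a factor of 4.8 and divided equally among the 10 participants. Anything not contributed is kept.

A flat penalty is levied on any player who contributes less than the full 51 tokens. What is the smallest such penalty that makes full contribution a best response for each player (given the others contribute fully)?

26.52 tokens

Given the others contribute fully, the best deviation is to contribute 0 (any partial contribution still incurs the fine and gives up units whose private return 0.4800 is below 1).
Deviating from 51 to 0 saves 51 tokens but forfeits the deviator's share of the drop in the group account: 4.8/10 × 51 = 24.48.
So the deviation gain is 51 − 24.48 = 26.52, and the fine must be at least 26.52 tokens to wipe it out.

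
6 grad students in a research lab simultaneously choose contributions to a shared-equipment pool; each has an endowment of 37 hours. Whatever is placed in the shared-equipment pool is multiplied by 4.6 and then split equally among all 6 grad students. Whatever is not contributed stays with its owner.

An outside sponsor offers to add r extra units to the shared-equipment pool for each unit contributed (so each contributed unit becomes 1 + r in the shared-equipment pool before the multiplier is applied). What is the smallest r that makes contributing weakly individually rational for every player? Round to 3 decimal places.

0.304

With matching at rate r, one contributed unit becomes (1 + r) in the shared-equipment pool and returns 4.6 × (1 + r) / 6 to the contributor.
Setting this equal to 1: 1 + r = 6/4.6 = 1.3043.
So the minimum matching rate is r = 1.3043 − 1 = 0.304.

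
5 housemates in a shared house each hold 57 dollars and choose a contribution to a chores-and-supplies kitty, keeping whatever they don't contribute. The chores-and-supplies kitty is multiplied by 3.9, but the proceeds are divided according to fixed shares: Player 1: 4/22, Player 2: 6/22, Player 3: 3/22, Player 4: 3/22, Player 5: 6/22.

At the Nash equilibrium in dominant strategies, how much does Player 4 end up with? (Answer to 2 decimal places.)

117.63 dollars

A player with share s gets back 3.9·s per unit contributed, so full contribution is dominant for anyone with s > 1/3.9 = 0.2564 and zero contribution is dominant for anyone below.
Player 2 and Player 5 clear that bar, contributing 57 each; the remaining 3 contribute 0. Total contributed: 114.
Player 4 keeps 57 and receives 3.9 × 114 × 3/22 = 60.63 from the chores-and-supplies kitty, for a payoff of 117.63.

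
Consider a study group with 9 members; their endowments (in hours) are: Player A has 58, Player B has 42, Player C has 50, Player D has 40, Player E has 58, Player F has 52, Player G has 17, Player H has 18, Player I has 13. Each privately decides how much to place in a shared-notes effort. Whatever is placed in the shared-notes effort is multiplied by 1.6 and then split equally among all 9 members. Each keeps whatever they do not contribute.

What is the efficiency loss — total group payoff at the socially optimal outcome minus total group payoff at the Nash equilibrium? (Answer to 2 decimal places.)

208.80 hours

The private return per contributed unit is 1.6/9 = 0.1778 < 1 for every player regardless of endowment, so the Nash equilibrium is zero contribution and the group total is Σ E_j = 58 + 42 + 50 + 40 + 58 + 52 + 17 + 18 + 13 = 348.
Each contributed unit returns 1.600 to the group, so the social optimum is full contribution by everyone: group total = 1.600 × 348 = 556.80.
Efficiency loss = (1.600 − 1) × 348 = 208.80.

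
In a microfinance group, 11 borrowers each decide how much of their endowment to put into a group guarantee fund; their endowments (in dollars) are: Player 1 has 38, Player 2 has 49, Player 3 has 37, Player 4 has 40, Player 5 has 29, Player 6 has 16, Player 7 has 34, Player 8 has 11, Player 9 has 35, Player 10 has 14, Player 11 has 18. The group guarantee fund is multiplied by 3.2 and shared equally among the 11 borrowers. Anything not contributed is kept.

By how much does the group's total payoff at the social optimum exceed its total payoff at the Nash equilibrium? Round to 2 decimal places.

706.20 dollars

The private return per contributed unit is 3.2/11 = 0.2909 < 1 for every player regardless of endowment, so the Nash equilibrium is zero contribution and the group total is Σ E_j = 38 + 49 + 37 + 40 + 29 + 16 + 34 + 11 + 35 + 14 + 18 = 321.
Each contributed unit returns 3.200 to the group, so the social optimum is full contribution by everyone: group total = 3.200 × 321 = 1027.20.
Efficiency loss = (3.200 − 1) × 321 = 706.20.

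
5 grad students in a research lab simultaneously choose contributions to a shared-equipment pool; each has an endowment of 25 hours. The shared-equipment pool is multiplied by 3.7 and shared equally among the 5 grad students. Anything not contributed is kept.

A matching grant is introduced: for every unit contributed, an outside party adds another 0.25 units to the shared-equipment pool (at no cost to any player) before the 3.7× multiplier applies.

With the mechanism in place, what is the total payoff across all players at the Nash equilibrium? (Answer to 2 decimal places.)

The effective private return is 3.7 × 1.25 / 5 = 0.9250, which is still under 1, so the mechanism doesn't change anyone's dominant strategy: zero contribution.
Everyone keeps their endowment and the group total is 5 × 25 = 125.

125.00 hours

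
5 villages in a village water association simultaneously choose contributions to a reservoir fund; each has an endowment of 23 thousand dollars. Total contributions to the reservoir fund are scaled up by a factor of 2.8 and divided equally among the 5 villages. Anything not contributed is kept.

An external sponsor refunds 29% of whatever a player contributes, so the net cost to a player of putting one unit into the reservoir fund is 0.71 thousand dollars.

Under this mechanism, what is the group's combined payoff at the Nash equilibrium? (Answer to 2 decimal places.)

115.00 thousand dollars

With the mechanism, a contributed unit returns (2.8/5) / 0.71 = 0.7887 per unit of net cost — still below 1 — so contributing 0 remains dominant for every player.
Everyone keeps their endowment and the group total is 5 × 23 = 115.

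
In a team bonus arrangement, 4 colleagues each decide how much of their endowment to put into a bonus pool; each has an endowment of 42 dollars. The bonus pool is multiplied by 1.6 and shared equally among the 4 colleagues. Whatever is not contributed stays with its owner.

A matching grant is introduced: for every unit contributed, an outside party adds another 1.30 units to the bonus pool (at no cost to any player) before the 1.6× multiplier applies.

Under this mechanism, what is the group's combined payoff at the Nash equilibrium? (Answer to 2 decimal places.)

The effective private return is 1.6 × 2.30 / 4 = 0.9200, which is still under 1, so the mechanism doesn't change anyone's dominant strategy: zero contribution.
Everyone keeps their endowment and the group total is 4 × 42 = 168.

168.00 dollars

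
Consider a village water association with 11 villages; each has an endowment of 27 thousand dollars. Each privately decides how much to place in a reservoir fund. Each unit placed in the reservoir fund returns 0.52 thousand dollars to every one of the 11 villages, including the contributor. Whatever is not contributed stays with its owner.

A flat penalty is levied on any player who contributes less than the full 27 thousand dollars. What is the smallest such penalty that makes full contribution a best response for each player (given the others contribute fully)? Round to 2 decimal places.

12.96 thousand dollars

Given the others contribute fully, the best deviation is to contribute 0 (any partial contribution still incurs the fine and gives up units whose private return 0.52 is below 1).
Deviating from 27 to 0 saves 27 thousand dollars but forfeits the deviator's share of the drop in the reservoir fund: 0.52 × 27 = 14.04.
So the deviation gain is 27 − 14.04 = 12.96, and the fine must be at least 12.96 thousand dollars to wipe it out.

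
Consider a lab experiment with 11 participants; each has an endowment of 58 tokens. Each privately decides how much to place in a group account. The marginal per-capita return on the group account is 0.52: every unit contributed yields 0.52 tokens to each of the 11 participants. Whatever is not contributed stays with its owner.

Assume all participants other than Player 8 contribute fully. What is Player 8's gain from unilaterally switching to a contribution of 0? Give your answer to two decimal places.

Switching from a contribution of 58 to 0 lets Player 8 keep an extra 58 tokens, but lowers the group account by 58, which costs Player 8 their own share of that drop: 0.52 × 58 = 30.16.
Net gain = 58 − 30.16 = 27.84. The private return per contributed unit (0.52) is below 1, so free-riding is indeed the best response regardless of what the others do.

27.84 tokens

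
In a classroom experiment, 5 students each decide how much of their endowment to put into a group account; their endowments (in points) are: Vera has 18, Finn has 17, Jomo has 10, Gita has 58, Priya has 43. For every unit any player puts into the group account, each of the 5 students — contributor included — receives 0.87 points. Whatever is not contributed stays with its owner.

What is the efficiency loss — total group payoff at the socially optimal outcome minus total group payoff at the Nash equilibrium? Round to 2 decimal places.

489.10 points

The private return per contributed unit is 0.87 < 1 for everyone, so the Nash equilibrium is zero contribution and the group total is Σ E_j = 18 + 17 + 10 + 58 + 43 = 146.
Each contributed unit returns 4.350 to the group, so the social optimum is full contribution by everyone: group total = 4.350 × 146 = 635.10.
Efficiency loss = (4.350 − 1) × 146 = 489.10.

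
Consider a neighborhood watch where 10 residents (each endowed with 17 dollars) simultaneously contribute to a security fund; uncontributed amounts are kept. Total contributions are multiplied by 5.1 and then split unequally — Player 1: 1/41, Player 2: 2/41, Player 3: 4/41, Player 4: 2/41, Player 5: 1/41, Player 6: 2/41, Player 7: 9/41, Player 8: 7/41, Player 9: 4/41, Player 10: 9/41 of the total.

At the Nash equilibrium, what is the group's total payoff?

309.40 dollars

Each unit j contributes comes back to j as 5.1 × (j's share), so j prefers to contribute only if that share exceeds 1/5.1 = 0.1961; otherwise keeping the unit dominates.
The shares above 0.1961 belong to Player 7 and Player 10, contributing 17 each; the remaining 8 contribute 0. Total contributed: 34.
The security fund pays out 5.1 × 34 = 173.40 in total (split across the unequal shares, but the aggregate is all that matters for the group sum).
The 8 free-riders keep 17 each, adding 136. Group total = 136 + 173.40 = 309.40.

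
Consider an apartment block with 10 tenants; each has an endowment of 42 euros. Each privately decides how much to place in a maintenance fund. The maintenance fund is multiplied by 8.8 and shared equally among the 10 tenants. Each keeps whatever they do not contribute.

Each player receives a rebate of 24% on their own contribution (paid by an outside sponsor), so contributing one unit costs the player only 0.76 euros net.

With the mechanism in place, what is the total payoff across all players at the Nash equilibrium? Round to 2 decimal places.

3796.80 euros

The effective private return per unit is now (8.8/10) / 0.76 = 1.1579 > 1, so every player's dominant strategy flips to full contribution.
At the Nash equilibrium everyone contributes 42. Group total payoff = 10 × (42 × 0.24 + 8.8 × 42) = 3796.80.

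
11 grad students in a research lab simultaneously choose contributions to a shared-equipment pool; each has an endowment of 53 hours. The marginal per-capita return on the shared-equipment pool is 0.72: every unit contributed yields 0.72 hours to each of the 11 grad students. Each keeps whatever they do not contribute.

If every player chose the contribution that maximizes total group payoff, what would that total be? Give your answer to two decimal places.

4617.36 hours

Each contributed unit returns 7.920 to the group as a whole (0.72 to each of 11 players), which exceeds 1, so the social optimum is full contribution: group total = 7.920 × 583 = 4617.36.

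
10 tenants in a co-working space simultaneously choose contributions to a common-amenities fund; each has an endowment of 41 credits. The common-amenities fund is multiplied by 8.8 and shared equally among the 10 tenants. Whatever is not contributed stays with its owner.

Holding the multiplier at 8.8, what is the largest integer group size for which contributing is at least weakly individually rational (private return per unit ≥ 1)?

Private return per unit is 8.8/(group size), which is ≥ 1 whenever the group size is ≤ 8.8.
The largest such integer is 8.

8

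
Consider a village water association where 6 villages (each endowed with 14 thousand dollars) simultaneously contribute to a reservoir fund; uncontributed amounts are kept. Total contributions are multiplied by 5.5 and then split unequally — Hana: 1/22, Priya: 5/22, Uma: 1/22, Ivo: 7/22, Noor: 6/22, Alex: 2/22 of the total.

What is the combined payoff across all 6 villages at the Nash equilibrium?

For player j, contributing a unit is worthwhile iff 5.5 × (j's share) ≥ 1, i.e. iff j's share is at least 0.1818.
Priya, Ivo and Noor clear that bar, contributing 14 each; the remaining 3 contribute 0. Total contributed: 42.
The reservoir fund pays out 5.5 × 42 = 231.00 in total (split across the unequal shares, but the aggregate is all that matters for the group sum).
The 3 free-riders keep 14 each, adding 42. Group total = 42 + 231.00 = 273.00.

273.00 thousand dollars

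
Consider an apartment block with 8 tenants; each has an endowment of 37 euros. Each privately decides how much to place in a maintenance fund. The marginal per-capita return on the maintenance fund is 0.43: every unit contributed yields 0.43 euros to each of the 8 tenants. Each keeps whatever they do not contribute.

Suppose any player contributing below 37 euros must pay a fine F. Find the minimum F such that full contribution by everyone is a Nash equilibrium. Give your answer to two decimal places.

Given the others contribute fully, the best deviation is to contribute 0 (any partial contribution still incurs the fine and gives up units whose private return 0.43 is below 1).
Deviating from 37 to 0 saves 37 euros but forfeits the deviator's share of the drop in the maintenance fund: 0.43 × 37 = 15.91.
So the deviation gain is 37 − 15.91 = 21.09, and the fine must be at least 21.09 euros to wipe it out.

21.09 euros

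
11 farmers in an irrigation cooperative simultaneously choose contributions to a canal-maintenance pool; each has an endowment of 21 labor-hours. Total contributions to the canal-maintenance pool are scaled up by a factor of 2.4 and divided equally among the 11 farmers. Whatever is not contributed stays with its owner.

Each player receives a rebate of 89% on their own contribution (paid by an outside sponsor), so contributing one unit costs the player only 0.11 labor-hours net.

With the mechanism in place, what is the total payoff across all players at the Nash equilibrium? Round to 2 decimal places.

The effective private return per unit is now (2.4/11) / 0.11 = 1.9835 > 1, so every player's dominant strategy flips to full contribution.
At the Nash equilibrium everyone contributes 21. Group total payoff = 11 × (21 × 0.89 + 2.4 × 21) = 759.99.

759.99 labor-hours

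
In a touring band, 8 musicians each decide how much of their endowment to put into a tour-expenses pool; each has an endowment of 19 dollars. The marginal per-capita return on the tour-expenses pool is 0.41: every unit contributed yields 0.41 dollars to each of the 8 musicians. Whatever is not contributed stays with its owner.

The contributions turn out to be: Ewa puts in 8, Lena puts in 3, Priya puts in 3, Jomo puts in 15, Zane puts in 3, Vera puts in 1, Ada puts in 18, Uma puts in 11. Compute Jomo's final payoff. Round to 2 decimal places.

29.42 dollars

Total contributed: 8 + 3 + 3 + 15 + 3 + 1 + 18 + 11 = 62.
Each receives 0.41 × 62 = 25.42 from the tour-expenses pool.
Jomo keeps 19 − 15 = 4, so Jomo's payoff is 4 + 25.42 = 29.42.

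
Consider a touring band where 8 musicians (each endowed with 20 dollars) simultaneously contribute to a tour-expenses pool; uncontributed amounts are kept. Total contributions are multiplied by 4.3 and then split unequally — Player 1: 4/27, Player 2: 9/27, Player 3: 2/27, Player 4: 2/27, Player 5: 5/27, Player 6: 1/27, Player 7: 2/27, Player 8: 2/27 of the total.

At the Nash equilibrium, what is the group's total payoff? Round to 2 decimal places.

226.00 dollars

Each unit j contributes comes back to j as 4.3 × (j's share), so j prefers to contribute only if that share exceeds 1/4.3 = 0.2326; otherwise keeping the unit dominates.
Player 2 alone (share 9/27) is above the threshold, contributing 20; the remaining 7 contribute 0. Total contributed: 20.
The tour-expenses pool pays out 4.3 × 20 = 86.00 in total (split across the unequal shares, but the aggregate is all that matters for the group sum).
The 7 free-riders keep 20 each, adding 140. Group total = 140 + 86.00 = 226.00.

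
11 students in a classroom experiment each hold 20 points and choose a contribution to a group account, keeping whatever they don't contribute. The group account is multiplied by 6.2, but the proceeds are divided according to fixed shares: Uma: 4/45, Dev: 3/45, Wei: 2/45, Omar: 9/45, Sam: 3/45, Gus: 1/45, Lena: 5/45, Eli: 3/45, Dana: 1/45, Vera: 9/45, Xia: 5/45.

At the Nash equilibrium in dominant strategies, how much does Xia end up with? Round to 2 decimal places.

For player j, contributing a unit is worthwhile iff 6.2 × (j's share) ≥ 1, i.e. iff j's share is at least 0.1613.
The shares above 0.1613 belong to Omar and Vera, contributing 20 each; the remaining 9 contribute 0. Total contributed: 40.
Xia keeps 20 and receives 6.2 × 40 × 5/45 = 27.56 from the group account, for a payoff of 47.56.

47.56 points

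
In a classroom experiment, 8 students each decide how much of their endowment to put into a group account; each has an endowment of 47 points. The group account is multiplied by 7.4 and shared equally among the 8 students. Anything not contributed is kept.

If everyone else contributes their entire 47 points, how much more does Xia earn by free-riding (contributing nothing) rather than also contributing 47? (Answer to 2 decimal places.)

3.53 points

Switching from a contribution of 47 to 0 lets Xia keep an extra 47 points, but lowers the group account by 47, which costs Xia their own share of that drop: 7.4/8 × 47 = 43.47.
Net gain = 47 − 43.47 = 3.53. The private return per contributed unit (0.9250) is below 1, so free-riding is indeed the best response regardless of what the others do.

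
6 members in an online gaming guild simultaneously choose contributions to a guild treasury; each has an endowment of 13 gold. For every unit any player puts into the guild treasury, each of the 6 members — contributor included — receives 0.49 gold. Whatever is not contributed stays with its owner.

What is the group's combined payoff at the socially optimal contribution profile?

Each contributed unit returns 2.940 to the group as a whole (0.49 to each of 6 players), which exceeds 1, so the social optimum is full contribution: group total = 2.940 × 78 = 229.32.

229.32 gold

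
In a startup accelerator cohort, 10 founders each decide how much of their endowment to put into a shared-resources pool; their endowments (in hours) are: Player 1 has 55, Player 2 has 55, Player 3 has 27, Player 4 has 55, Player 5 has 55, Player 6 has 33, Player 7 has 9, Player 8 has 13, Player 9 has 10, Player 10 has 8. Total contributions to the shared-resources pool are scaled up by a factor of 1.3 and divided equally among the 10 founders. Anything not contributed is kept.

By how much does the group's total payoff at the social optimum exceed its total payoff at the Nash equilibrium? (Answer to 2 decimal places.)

The private return per contributed unit is 1.3/10 = 0.1300 < 1 for every player regardless of endowment, so the Nash equilibrium is zero contribution and the group total is Σ E_j = 55 + 55 + 27 + 55 + 55 + 33 + 9 + 13 + 10 + 8 = 320.
Each contributed unit returns 1.300 to the group, so the social optimum is full contribution by everyone: group total = 1.300 × 320 = 416.00.
Efficiency loss = (1.300 − 1) × 320 = 96.00.

96.00 hours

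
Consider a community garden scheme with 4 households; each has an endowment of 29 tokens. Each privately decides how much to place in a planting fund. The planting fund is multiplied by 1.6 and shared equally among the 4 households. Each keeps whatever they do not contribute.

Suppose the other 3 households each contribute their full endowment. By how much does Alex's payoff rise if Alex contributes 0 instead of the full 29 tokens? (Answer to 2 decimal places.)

Switching from a contribution of 29 to 0 lets Alex keep an extra 29 tokens, but lowers the planting fund by 29, which costs Alex their own share of that drop: 1.6/4 × 29 = 11.60.
Net gain = 29 − 11.60 = 17.40. The private return per contributed unit (0.4000) is below 1, so free-riding is indeed the best response regardless of what the others do.

17.40 tokens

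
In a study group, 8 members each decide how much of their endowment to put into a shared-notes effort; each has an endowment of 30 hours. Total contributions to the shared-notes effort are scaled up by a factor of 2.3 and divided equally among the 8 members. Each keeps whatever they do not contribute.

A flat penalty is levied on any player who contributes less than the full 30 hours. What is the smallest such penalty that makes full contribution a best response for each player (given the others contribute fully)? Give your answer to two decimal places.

21.38 hours

Given the others contribute fully, the best deviation is to contribute 0 (any partial contribution still incurs the fine and gives up units whose private return 0.2875 is below 1).
Deviating from 30 to 0 saves 30 hours but forfeits the deviator's share of the drop in the shared-notes effort: 2.3/8 × 30 = 8.62.
So the deviation gain is 30 − 8.62 = 21.38, and the fine must be at least 21.38 hours to wipe it out.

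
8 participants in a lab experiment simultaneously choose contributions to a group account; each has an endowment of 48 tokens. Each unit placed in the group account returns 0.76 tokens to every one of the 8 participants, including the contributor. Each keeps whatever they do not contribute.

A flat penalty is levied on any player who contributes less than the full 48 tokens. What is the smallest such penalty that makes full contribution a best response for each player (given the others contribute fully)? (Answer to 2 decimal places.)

Given the others contribute fully, the best deviation is to contribute 0 (any partial contribution still incurs the fine and gives up units whose private return 0.76 is below 1).
Deviating from 48 to 0 saves 48 tokens but forfeits the deviator's share of the drop in the group account: 0.76 × 48 = 36.48.
So the deviation gain is 48 − 36.48 = 11.52, and the fine must be at least 11.52 tokens to wipe it out.

11.52 tokens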